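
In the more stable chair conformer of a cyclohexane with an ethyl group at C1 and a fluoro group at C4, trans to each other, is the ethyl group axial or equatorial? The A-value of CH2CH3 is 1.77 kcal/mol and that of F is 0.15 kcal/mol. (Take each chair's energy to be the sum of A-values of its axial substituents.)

equatorial

C1 and C4 have opposite parity, so for the trans isomer the two substituents are e,e in one chair and a,a in the other.
Chair I (ethyl axial, fluoro axial): E = 1.92 kcal/mol.
Chair II (ethyl equatorial, fluoro equatorial): E = 0.00 kcal/mol.
Chair II is the more stable (lower-energy) conformer, and in that chair the ethyl group is equatorial.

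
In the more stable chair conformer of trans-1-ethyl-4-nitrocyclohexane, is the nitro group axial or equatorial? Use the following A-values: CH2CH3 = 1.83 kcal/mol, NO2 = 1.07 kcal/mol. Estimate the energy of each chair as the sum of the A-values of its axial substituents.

C1 and C4 have opposite parity, so for the trans isomer the two substituents are e,e in one chair and a,a in the other.
Chair I (ethyl axial, nitro axial): E = 2.90 kcal/mol.
Chair II (ethyl equatorial, nitro equatorial): E = 0.00 kcal/mol.
Chair II is the more stable (lower-energy) conformer, and in that chair the nitro group is equatorial.

equatorial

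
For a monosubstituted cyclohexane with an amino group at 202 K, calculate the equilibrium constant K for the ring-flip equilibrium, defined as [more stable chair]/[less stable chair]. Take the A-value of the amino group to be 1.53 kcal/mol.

One chair has the amino group axial (E = 1.53 kcal/mol) and the other has it equatorial (E = 0).
ΔG = 1.53 kcal/mol between the two chairs.
K = exp(ΔG/RT) with R = 1.987×10⁻³ kcal mol⁻¹ K⁻¹ and T = 202 K gives K ≈ 45.2.

K ≈ 45.2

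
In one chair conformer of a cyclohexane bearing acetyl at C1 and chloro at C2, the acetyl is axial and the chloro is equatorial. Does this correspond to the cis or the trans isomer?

C1 and C2 have opposite parity, so their axial bonds point in opposite directions.
With opposite-parity carbons, two substituents on the same face are one axial and one equatorial; opposite faces give both axial or both equatorial.
Here the groups are axial/equatorial → same face → cis.

cis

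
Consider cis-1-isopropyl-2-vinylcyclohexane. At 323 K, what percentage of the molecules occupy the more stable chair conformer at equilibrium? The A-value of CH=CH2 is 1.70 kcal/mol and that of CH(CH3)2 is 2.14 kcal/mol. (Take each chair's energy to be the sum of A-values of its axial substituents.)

66.5%

C1 and C2 have opposite parity, so for the cis isomer the two substituents are one axial and one equatorial in each chair.
Chair I (vinyl axial, isopropyl equatorial): E = 1.70 kcal/mol; chair II (vinyl equatorial, isopropyl axial): E = 2.14 kcal/mol.
ΔG = 0.44 kcal/mol between the two chairs.
K = exp(ΔG/RT) with R = 1.987×10⁻³ kcal mol⁻¹ K⁻¹ and T = 323 K gives K ≈ 1.98.
Fraction in the lower-energy chair = K/(K+1) = 66.5%.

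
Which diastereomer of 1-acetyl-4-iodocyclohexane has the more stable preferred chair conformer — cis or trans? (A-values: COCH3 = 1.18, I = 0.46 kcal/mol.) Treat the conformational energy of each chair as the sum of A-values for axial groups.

At 1,4 positions (parity opposite): cis → (a,e or e,a); trans → (e,e or a,a).
Best chair for cis: E = 0.46 kcal/mol; best chair for trans: E = 0.00 kcal/mol.
The trans isomer is lower by 0.46 kcal/mol.

trans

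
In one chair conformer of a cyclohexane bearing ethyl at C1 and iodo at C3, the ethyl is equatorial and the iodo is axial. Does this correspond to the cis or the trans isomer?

trans

C1 and C3 have the same parity, so their axial bonds point in the same direction.
With same-parity carbons, two substituents on the same face are both axial or both equatorial; opposite faces give one of each.
Here the groups are equatorial/axial → opposite face → trans.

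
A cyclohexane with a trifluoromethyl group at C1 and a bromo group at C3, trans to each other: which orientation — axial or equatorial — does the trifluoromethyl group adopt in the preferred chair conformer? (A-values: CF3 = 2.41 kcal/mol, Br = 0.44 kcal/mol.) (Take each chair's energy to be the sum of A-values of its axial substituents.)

equatorial

C1 and C3 have the same parity, so for the trans isomer the two substituents are one axial and one equatorial in each chair.
Chair I (trifluoromethyl axial, bromo equatorial): E = 2.41 kcal/mol.
Chair II (trifluoromethyl equatorial, bromo axial): E = 0.44 kcal/mol.
Chair II is the more stable (lower-energy) conformer, and in that chair the trifluoromethyl group is equatorial.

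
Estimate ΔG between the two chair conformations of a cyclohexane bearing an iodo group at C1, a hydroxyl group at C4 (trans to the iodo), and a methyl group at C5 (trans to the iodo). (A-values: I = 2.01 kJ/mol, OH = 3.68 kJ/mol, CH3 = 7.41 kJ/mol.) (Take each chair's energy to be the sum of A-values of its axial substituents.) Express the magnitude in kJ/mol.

1.72 kJ/mol

Chair I (iodo axial, hydroxyl axial, methyl equatorial): E = 5.69 kJ/mol.
Chair II (iodo equatorial, hydroxyl equatorial, methyl axial): E = 7.41 kJ/mol.
ΔE = 7.41 − 5.69 = 1.72 kJ/mol; chair I is more stable.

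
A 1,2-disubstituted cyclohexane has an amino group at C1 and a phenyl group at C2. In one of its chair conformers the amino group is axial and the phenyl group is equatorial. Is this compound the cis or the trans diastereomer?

C1 and C2 have opposite parity, so their axial bonds point in opposite directions.
With opposite-parity carbons, two substituents on the same face are one axial and one equatorial; opposite faces give both axial or both equatorial.
Here the groups are axial/equatorial → same face → cis.

cis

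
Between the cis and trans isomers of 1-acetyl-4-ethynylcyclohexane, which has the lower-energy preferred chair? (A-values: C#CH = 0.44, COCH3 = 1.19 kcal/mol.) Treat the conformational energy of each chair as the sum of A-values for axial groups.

At 1,4 positions (parity opposite): cis → (a,e or e,a); trans → (e,e or a,a).
Best chair for cis: E = 0.44 kcal/mol; best chair for trans: E = 0.00 kcal/mol.
The trans isomer is lower by 0.44 kcal/mol.

trans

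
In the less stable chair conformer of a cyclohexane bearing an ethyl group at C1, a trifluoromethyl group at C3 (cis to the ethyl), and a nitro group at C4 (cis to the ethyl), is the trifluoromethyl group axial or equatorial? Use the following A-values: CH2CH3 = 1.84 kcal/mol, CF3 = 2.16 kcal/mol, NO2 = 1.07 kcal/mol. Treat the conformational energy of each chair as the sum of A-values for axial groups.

Chair I (ethyl axial, trifluoromethyl axial, nitro equatorial): E = 4.00 kcal/mol.
Chair II (ethyl equatorial, trifluoromethyl equatorial, nitro axial): E = 1.07 kcal/mol.
Chair I is the less stable (higher-energy) conformer, and in that chair the trifluoromethyl group is axial.

axial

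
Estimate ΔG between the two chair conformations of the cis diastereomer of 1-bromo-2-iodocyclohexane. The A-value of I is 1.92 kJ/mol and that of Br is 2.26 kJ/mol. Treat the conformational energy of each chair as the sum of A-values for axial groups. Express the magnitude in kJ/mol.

C1 and C2 have opposite parity, so for the cis isomer the two substituents are one axial and one equatorial in each chair.
Chair I (iodo axial, bromo equatorial): E = 1.92 kJ/mol.
Chair II (iodo equatorial, bromo axial): E = 2.26 kJ/mol.
ΔE = 2.26 − 1.92 = 0.34 kJ/mol; chair I is more stable.

0.34 kJ/mol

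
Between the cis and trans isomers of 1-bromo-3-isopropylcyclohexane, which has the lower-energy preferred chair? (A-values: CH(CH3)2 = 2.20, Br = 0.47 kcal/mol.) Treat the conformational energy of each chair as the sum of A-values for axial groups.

At 1,3 positions (parity same): cis → (e,e or a,a); trans → (a,e or e,a).
Best chair for cis: E = 0.00 kcal/mol; best chair for trans: E = 0.47 kcal/mol.
The cis isomer is lower by 0.47 kcal/mol.

cis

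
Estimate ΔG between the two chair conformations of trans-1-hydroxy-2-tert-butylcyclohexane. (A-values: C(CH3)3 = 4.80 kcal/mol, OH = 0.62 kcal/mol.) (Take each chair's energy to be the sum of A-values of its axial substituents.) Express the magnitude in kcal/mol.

C1 and C2 have opposite parity, so for the trans isomer the two substituents are e,e in one chair and a,a in the other.
Chair I (tert-butyl axial, hydroxyl axial): E = 5.42 kcal/mol.
Chair II (tert-butyl equatorial, hydroxyl equatorial): E = 0.00 kcal/mol.
ΔE = 5.42 − 0.00 = 5.42 kcal/mol; chair II is more stable.

5.42 kcal/mol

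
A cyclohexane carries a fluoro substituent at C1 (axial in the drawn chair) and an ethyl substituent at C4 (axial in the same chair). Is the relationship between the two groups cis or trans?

trans

C1 and C4 have opposite parity, so their axial bonds point in opposite directions.
With opposite-parity carbons, two substituents on the same face are one axial and one equatorial; opposite faces give both axial or both equatorial.
Here the groups are axial/axial → opposite face → trans.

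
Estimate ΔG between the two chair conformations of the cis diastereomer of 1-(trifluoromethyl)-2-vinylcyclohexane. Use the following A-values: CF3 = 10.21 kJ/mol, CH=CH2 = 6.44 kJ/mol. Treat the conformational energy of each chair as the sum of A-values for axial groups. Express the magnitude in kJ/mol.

C1 and C2 have opposite parity, so for the cis isomer the two substituents are one axial and one equatorial in each chair.
Chair I (trifluoromethyl axial, vinyl equatorial): E = 10.21 kJ/mol.
Chair II (trifluoromethyl equatorial, vinyl axial): E = 6.44 kJ/mol.
ΔE = 10.21 − 6.44 = 3.77 kJ/mol; chair II is more stable.

3.77 kJ/mol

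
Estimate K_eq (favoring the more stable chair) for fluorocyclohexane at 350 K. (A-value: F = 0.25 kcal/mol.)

One chair has the fluoro group axial (E = 0.25 kcal/mol) and the other has it equatorial (E = 0).
ΔG = 0.25 kcal/mol between the two chairs.
K = exp(ΔG/RT) with R = 1.987×10⁻³ kcal mol⁻¹ K⁻¹ and T = 350 K gives K ≈ 1.43.

K ≈ 1.43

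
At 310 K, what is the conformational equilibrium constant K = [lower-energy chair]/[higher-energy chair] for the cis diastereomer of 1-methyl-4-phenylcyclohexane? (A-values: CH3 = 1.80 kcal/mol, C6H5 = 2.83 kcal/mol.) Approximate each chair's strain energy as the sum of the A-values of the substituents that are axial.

K ≈ 5.32

C1 and C4 have opposite parity, so for the cis isomer the two substituents are one axial and one equatorial in each chair.
Chair I (methyl axial, phenyl equatorial): E = 1.80 kcal/mol; chair II (methyl equatorial, phenyl axial): E = 2.83 kcal/mol.
ΔG = 1.03 kcal/mol between the two chairs.
K = exp(ΔG/RT) with R = 1.987×10⁻³ kcal mol⁻¹ K⁻¹ and T = 310 K gives K ≈ 5.32.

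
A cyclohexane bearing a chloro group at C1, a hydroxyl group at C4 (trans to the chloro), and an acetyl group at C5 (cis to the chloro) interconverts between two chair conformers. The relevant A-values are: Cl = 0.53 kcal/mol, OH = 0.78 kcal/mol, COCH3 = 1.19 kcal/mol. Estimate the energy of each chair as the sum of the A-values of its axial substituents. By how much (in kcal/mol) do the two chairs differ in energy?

Chair I (chloro axial, hydroxyl axial, acetyl axial): E = 2.50 kcal/mol.
Chair II (chloro equatorial, hydroxyl equatorial, acetyl equatorial): E = 0.00 kcal/mol.
ΔE = 2.50 − 0.00 = 2.50 kcal/mol; chair II is more stable.

2.50 kcal/mol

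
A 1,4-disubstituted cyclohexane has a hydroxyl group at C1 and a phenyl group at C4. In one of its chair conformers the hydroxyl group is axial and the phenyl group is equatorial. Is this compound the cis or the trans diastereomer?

cis

C1 and C4 have opposite parity, so their axial bonds point in opposite directions.
With opposite-parity carbons, two substituents on the same face are one axial and one equatorial; opposite faces give both axial or both equatorial.
Here the groups are axial/equatorial → same face → cis.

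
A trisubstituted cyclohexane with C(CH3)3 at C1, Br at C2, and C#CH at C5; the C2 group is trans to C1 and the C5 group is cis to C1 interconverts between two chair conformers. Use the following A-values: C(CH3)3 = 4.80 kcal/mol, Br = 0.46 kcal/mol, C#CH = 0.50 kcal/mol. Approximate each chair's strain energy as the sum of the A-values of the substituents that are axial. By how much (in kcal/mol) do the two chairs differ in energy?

Chair I (tert-butyl axial, bromo axial, ethynyl axial): E = 5.76 kcal/mol.
Chair II (tert-butyl equatorial, bromo equatorial, ethynyl equatorial): E = 0.00 kcal/mol.
ΔE = 5.76 − 0.00 = 5.76 kcal/mol; chair II is more stable.

5.76 kcal/mol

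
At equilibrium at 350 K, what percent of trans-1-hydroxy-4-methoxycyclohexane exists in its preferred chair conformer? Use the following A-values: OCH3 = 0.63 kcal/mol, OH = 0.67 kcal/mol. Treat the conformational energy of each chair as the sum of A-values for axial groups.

86.6%

C1 and C4 have opposite parity, so for the trans isomer the two substituents are e,e in one chair and a,a in the other.
Chair I (methoxy axial, hydroxyl axial): E = 1.30 kcal/mol; chair II (methoxy equatorial, hydroxyl equatorial): E = 0.00 kcal/mol.
ΔG = 1.30 kcal/mol between the two chairs.
K = exp(ΔG/RT) with R = 1.987×10⁻³ kcal mol⁻¹ K⁻¹ and T = 350 K gives K ≈ 6.48.
Fraction in the lower-energy chair = K/(K+1) = 86.6%.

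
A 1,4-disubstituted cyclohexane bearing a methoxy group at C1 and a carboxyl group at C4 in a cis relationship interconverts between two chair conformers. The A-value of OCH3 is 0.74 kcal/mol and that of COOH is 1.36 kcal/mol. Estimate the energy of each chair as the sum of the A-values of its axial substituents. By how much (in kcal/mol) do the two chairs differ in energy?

0.62 kcal/mol

C1 and C4 have opposite parity, so for the cis isomer the two substituents are one axial and one equatorial in each chair.
Chair I (methoxy axial, carboxyl equatorial): E = 0.74 kcal/mol.
Chair II (methoxy equatorial, carboxyl axial): E = 1.36 kcal/mol.
ΔE = 1.36 − 0.74 = 0.62 kcal/mol; chair I is more stable.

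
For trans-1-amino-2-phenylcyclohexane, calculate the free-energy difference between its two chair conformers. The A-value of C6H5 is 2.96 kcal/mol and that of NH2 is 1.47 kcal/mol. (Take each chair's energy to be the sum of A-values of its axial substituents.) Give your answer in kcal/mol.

4.43 kcal/mol

C1 and C2 have opposite parity, so for the trans isomer the two substituents are e,e in one chair and a,a in the other.
Chair I (phenyl axial, amino axial): E = 4.43 kcal/mol.
Chair II (phenyl equatorial, amino equatorial): E = 0.00 kcal/mol.
ΔE = 4.43 − 0.00 = 4.43 kcal/mol; chair II is more stable.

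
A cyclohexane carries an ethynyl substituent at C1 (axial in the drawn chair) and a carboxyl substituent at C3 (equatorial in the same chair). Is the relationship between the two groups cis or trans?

trans

C1 and C3 have the same parity, so their axial bonds point in the same direction.
With same-parity carbons, two substituents on the same face are both axial or both equatorial; opposite faces give one of each.
Here the groups are axial/equatorial → opposite face → trans.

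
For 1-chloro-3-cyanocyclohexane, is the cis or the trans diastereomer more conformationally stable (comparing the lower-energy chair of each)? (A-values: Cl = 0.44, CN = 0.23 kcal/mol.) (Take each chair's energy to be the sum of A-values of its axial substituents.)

cis

At 1,3 positions (parity same): cis → (e,e or a,a); trans → (a,e or e,a).
Best chair for cis: E = 0.00 kcal/mol; best chair for trans: E = 0.23 kcal/mol.
The cis isomer is lower by 0.23 kcal/mol.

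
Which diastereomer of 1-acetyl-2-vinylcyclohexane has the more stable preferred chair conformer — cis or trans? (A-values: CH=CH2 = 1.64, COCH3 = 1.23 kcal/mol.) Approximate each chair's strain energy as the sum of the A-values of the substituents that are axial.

trans

At 1,2 positions (parity opposite): cis → (a,e or e,a); trans → (e,e or a,a).
Best chair for cis: E = 1.23 kcal/mol; best chair for trans: E = 0.00 kcal/mol.
The trans isomer is lower by 1.23 kcal/mol.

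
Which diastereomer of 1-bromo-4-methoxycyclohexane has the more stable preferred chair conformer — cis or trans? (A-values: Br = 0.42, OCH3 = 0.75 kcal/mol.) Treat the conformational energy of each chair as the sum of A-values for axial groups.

trans

At 1,4 positions (parity opposite): cis → (a,e or e,a); trans → (e,e or a,a).
Best chair for cis: E = 0.42 kcal/mol; best chair for trans: E = 0.00 kcal/mol.
The trans isomer is lower by 0.42 kcal/mol.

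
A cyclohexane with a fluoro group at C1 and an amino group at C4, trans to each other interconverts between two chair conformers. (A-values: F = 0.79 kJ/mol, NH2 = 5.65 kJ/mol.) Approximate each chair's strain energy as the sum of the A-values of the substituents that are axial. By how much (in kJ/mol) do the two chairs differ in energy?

C1 and C4 have opposite parity, so for the trans isomer the two substituents are e,e in one chair and a,a in the other.
Chair I (fluoro axial, amino axial): E = 6.44 kJ/mol.
Chair II (fluoro equatorial, amino equatorial): E = 0.00 kJ/mol.
ΔE = 6.44 − 0.00 = 6.44 kJ/mol; chair II is more stable.

6.44 kJ/mol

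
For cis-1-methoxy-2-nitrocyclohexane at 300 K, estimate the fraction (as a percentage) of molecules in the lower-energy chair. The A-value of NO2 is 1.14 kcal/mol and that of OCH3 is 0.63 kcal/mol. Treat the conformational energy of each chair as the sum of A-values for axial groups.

C1 and C2 have opposite parity, so for the cis isomer the two substituents are one axial and one equatorial in each chair.
Chair I (nitro axial, methoxy equatorial): E = 1.14 kcal/mol; chair II (nitro equatorial, methoxy axial): E = 0.63 kcal/mol.
ΔG = 0.51 kcal/mol between the two chairs.
K = exp(ΔG/RT) with R = 1.987×10⁻³ kcal mol⁻¹ K⁻¹ and T = 300 K gives K ≈ 2.35.
Fraction in the lower-energy chair = K/(K+1) = 70.2%.

70.2%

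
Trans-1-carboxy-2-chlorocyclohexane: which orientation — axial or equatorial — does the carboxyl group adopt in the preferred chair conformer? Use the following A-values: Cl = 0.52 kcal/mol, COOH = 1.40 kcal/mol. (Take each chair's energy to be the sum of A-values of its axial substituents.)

C1 and C2 have opposite parity, so for the trans isomer the two substituents are e,e in one chair and a,a in the other.
Chair I (chloro axial, carboxyl axial): E = 1.92 kcal/mol.
Chair II (chloro equatorial, carboxyl equatorial): E = 0.00 kcal/mol.
Chair II is the more stable (lower-energy) conformer, and in that chair the carboxyl group is equatorial.

equatorial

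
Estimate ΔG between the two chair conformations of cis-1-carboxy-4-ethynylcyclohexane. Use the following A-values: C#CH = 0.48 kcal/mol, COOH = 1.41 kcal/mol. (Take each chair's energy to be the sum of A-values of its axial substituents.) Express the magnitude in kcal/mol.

C1 and C4 have opposite parity, so for the cis isomer the two substituents are one axial and one equatorial in each chair.
Chair I (ethynyl axial, carboxyl equatorial): E = 0.48 kcal/mol.
Chair II (ethynyl equatorial, carboxyl axial): E = 1.41 kcal/mol.
ΔE = 1.41 − 0.48 = 0.93 kcal/mol; chair I is more stable.

0.93 kcal/mol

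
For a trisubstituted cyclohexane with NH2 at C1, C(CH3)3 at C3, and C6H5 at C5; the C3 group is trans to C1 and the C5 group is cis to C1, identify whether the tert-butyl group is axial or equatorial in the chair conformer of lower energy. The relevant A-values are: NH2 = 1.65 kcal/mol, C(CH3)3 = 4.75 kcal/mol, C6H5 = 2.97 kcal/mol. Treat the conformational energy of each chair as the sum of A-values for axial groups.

Chair I (amino axial, tert-butyl equatorial, phenyl axial): E = 4.62 kcal/mol.
Chair II (amino equatorial, tert-butyl axial, phenyl equatorial): E = 4.75 kcal/mol.
Chair I is the more stable (lower-energy) conformer, and in that chair the tert-butyl group is equatorial.

equatorial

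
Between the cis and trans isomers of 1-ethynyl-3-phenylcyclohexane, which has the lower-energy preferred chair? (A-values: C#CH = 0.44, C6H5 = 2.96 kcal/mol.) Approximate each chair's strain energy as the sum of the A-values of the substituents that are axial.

cis

At 1,3 positions (parity same): cis → (e,e or a,a); trans → (a,e or e,a).
Best chair for cis: E = 0.00 kcal/mol; best chair for trans: E = 0.44 kcal/mol.
The cis isomer is lower by 0.44 kcal/mol.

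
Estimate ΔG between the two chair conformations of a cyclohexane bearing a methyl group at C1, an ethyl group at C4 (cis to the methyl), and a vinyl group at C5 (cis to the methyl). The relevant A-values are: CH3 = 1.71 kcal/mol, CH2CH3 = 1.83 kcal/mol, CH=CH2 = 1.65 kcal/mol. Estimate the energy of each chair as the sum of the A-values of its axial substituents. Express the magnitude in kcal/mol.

Chair I (methyl axial, ethyl equatorial, vinyl axial): E = 3.36 kcal/mol.
Chair II (methyl equatorial, ethyl axial, vinyl equatorial): E = 1.83 kcal/mol.
ΔE = 3.36 − 1.83 = 1.53 kcal/mol; chair II is more stable.

1.53 kcal/mol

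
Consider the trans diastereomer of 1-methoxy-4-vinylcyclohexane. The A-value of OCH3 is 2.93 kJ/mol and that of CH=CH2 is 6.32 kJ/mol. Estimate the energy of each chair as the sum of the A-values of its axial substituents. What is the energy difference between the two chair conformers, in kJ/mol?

C1 and C4 have opposite parity, so for the trans isomer the two substituents are e,e in one chair and a,a in the other.
Chair I (methoxy axial, vinyl axial): E = 9.25 kJ/mol.
Chair II (methoxy equatorial, vinyl equatorial): E = 0.00 kJ/mol.
ΔE = 9.25 − 0.00 = 9.25 kJ/mol; chair II is more stable.

9.25 kJ/mol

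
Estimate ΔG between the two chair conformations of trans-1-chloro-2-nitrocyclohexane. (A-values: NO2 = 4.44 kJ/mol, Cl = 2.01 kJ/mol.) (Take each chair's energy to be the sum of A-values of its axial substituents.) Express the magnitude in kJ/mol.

6.45 kJ/mol

C1 and C2 have opposite parity, so for the trans isomer the two substituents are e,e in one chair and a,a in the other.
Chair I (nitro axial, chloro axial): E = 6.45 kJ/mol.
Chair II (nitro equatorial, chloro equatorial): E = 0.00 kJ/mol.
ΔE = 6.45 − 0.00 = 6.45 kJ/mol; chair II is more stable.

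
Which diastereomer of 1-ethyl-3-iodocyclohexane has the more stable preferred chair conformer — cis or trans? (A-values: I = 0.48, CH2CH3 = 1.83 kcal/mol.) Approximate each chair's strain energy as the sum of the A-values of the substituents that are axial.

At 1,3 positions (parity same): cis → (e,e or a,a); trans → (a,e or e,a).
Best chair for cis: E = 0.00 kcal/mol; best chair for trans: E = 0.48 kcal/mol.
The cis isomer is lower by 0.48 kcal/mol.

cis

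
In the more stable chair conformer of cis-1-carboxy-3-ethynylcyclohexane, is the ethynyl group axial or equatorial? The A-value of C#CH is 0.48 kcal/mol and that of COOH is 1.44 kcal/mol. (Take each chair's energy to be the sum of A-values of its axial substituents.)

C1 and C3 have the same parity, so for the cis isomer the two substituents are e,e in one chair and a,a in the other.
Chair I (ethynyl axial, carboxyl axial): E = 1.92 kcal/mol.
Chair II (ethynyl equatorial, carboxyl equatorial): E = 0.00 kcal/mol.
Chair II is the more stable (lower-energy) conformer, and in that chair the ethynyl group is equatorial.

equatorial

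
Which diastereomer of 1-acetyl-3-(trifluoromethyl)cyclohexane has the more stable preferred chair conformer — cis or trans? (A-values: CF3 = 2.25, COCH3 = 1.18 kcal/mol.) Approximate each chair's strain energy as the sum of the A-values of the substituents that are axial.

At 1,3 positions (parity same): cis → (e,e or a,a); trans → (a,e or e,a).
Best chair for cis: E = 0.00 kcal/mol; best chair for trans: E = 1.18 kcal/mol.
The cis isomer is lower by 1.18 kcal/mol.

cis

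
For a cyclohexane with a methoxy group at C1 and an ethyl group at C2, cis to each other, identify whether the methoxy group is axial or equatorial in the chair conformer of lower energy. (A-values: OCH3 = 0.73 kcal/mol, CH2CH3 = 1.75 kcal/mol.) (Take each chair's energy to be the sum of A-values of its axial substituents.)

C1 and C2 have opposite parity, so for the cis isomer the two substituents are one axial and one equatorial in each chair.
Chair I (methoxy axial, ethyl equatorial): E = 0.73 kcal/mol.
Chair II (methoxy equatorial, ethyl axial): E = 1.75 kcal/mol.
Chair I is the more stable (lower-energy) conformer, and in that chair the methoxy group is axial.

axial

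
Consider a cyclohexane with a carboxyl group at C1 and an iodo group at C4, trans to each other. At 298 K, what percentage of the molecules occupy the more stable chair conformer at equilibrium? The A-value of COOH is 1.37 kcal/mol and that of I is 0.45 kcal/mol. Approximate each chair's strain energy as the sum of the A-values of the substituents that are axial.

C1 and C4 have opposite parity, so for the trans isomer the two substituents are e,e in one chair and a,a in the other.
Chair I (carboxyl axial, iodo axial): E = 1.82 kcal/mol; chair II (carboxyl equatorial, iodo equatorial): E = 0.00 kcal/mol.
ΔG = 1.82 kcal/mol between the two chairs.
K = exp(ΔG/RT) with R = 1.987×10⁻³ kcal mol⁻¹ K⁻¹ and T = 298 K gives K ≈ 21.6.
Fraction in the lower-energy chair = K/(K+1) = 95.6%.

95.6%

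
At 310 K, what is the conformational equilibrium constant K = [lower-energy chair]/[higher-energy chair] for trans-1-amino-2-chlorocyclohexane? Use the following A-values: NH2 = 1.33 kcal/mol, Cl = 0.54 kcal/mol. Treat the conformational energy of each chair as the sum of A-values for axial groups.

C1 and C2 have opposite parity, so for the trans isomer the two substituents are e,e in one chair and a,a in the other.
Chair I (amino axial, chloro axial): E = 1.87 kcal/mol; chair II (amino equatorial, chloro equatorial): E = 0.00 kcal/mol.
ΔG = 1.87 kcal/mol between the two chairs.
K = exp(ΔG/RT) with R = 1.987×10⁻³ kcal mol⁻¹ K⁻¹ and T = 310 K gives K ≈ 20.8.

K ≈ 20.8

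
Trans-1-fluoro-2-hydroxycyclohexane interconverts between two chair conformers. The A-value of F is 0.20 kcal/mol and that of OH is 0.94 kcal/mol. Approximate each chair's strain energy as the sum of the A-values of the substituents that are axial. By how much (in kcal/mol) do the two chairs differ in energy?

1.14 kcal/mol

C1 and C2 have opposite parity, so for the trans isomer the two substituents are e,e in one chair and a,a in the other.
Chair I (fluoro axial, hydroxyl axial): E = 1.14 kcal/mol.
Chair II (fluoro equatorial, hydroxyl equatorial): E = 0.00 kcal/mol.
ΔE = 1.14 − 0.00 = 1.14 kcal/mol; chair II is more stable.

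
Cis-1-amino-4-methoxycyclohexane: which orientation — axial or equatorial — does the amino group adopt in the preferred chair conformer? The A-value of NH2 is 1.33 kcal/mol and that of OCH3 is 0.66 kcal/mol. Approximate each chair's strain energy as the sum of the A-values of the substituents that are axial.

C1 and C4 have opposite parity, so for the cis isomer the two substituents are one axial and one equatorial in each chair.
Chair I (amino axial, methoxy equatorial): E = 1.33 kcal/mol.
Chair II (amino equatorial, methoxy axial): E = 0.66 kcal/mol.
Chair II is the more stable (lower-energy) conformer, and in that chair the amino group is equatorial.

equatorial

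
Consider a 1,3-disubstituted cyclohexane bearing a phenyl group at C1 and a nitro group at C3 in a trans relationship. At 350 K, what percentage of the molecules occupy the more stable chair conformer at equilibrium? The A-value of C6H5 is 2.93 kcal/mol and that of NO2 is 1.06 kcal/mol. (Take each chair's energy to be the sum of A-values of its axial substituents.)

C1 and C3 have the same parity, so for the trans isomer the two substituents are one axial and one equatorial in each chair.
Chair I (phenyl axial, nitro equatorial): E = 2.93 kcal/mol; chair II (phenyl equatorial, nitro axial): E = 1.06 kcal/mol.
ΔG = 1.87 kcal/mol between the two chairs.
K = exp(ΔG/RT) with R = 1.987×10⁻³ kcal mol⁻¹ K⁻¹ and T = 350 K gives K ≈ 14.7.
Fraction in the lower-energy chair = K/(K+1) = 93.6%.

93.6%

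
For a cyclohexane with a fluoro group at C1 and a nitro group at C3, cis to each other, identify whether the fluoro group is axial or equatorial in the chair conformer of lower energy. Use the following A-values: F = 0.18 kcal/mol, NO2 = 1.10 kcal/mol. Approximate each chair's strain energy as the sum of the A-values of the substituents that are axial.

C1 and C3 have the same parity, so for the cis isomer the two substituents are e,e in one chair and a,a in the other.
Chair I (fluoro axial, nitro axial): E = 1.28 kcal/mol.
Chair II (fluoro equatorial, nitro equatorial): E = 0.00 kcal/mol.
Chair II is the more stable (lower-energy) conformer, and in that chair the fluoro group is equatorial.

equatorial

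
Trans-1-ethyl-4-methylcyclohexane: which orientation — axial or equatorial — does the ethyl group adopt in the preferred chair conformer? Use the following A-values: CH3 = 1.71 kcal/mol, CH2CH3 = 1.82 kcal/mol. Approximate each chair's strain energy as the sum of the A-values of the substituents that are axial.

C1 and C4 have opposite parity, so for the trans isomer the two substituents are e,e in one chair and a,a in the other.
Chair I (methyl axial, ethyl axial): E = 3.53 kcal/mol.
Chair II (methyl equatorial, ethyl equatorial): E = 0.00 kcal/mol.
Chair II is the more stable (lower-energy) conformer, and in that chair the ethyl group is equatorial.

equatorial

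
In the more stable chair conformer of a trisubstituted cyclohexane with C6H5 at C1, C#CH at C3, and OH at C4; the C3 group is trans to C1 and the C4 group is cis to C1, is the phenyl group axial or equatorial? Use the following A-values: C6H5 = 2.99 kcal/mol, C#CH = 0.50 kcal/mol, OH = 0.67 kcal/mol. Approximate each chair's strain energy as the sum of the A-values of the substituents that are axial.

Chair I (phenyl axial, ethynyl equatorial, hydroxyl equatorial): E = 2.99 kcal/mol.
Chair II (phenyl equatorial, ethynyl axial, hydroxyl axial): E = 1.17 kcal/mol.
Chair II is the more stable (lower-energy) conformer, and in that chair the phenyl group is equatorial.

equatorial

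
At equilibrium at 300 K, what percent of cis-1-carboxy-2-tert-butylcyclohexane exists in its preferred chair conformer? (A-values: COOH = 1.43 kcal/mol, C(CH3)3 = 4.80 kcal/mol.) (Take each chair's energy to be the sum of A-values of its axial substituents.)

C1 and C2 have opposite parity, so for the cis isomer the two substituents are one axial and one equatorial in each chair.
Chair I (carboxyl axial, tert-butyl equatorial): E = 1.43 kcal/mol; chair II (carboxyl equatorial, tert-butyl axial): E = 4.80 kcal/mol.
ΔG = 3.37 kcal/mol between the two chairs.
K = exp(ΔG/RT) with R = 1.987×10⁻³ kcal mol⁻¹ K⁻¹ and T = 300 K gives K ≈ 285.
Fraction in the lower-energy chair = K/(K+1) = 99.7%.

99.7%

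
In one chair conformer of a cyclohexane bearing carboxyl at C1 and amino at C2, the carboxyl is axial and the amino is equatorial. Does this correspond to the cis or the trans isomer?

C1 and C2 have opposite parity, so their axial bonds point in opposite directions.
With opposite-parity carbons, two substituents on the same face are one axial and one equatorial; opposite faces give both axial or both equatorial.
Here the groups are axial/equatorial → same face → cis.

cis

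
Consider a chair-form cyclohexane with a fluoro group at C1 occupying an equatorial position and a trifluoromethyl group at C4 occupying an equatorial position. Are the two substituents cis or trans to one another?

C1 and C4 have opposite parity, so their axial bonds point in opposite directions.
With opposite-parity carbons, two substituents on the same face are one axial and one equatorial; opposite faces give both axial or both equatorial.
Here the groups are equatorial/equatorial → opposite face → trans.

trans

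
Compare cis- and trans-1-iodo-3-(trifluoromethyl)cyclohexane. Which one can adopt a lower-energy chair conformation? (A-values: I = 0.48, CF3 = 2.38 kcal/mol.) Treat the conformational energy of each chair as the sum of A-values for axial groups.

At 1,3 positions (parity same): cis → (e,e or a,a); trans → (a,e or e,a).
Best chair for cis: E = 0.00 kcal/mol; best chair for trans: E = 0.48 kcal/mol.
The cis isomer is lower by 0.48 kcal/mol.

cis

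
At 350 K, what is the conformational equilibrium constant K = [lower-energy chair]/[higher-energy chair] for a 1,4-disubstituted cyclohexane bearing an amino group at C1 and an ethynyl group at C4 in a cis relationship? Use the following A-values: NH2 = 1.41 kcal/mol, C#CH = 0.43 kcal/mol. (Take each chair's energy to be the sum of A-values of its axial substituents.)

K ≈ 4.09

C1 and C4 have opposite parity, so for the cis isomer the two substituents are one axial and one equatorial in each chair.
Chair I (amino axial, ethynyl equatorial): E = 1.41 kcal/mol; chair II (amino equatorial, ethynyl axial): E = 0.43 kcal/mol.
ΔG = 0.98 kcal/mol between the two chairs.
K = exp(ΔG/RT) with R = 1.987×10⁻³ kcal mol⁻¹ K⁻¹ and T = 350 K gives K ≈ 4.09.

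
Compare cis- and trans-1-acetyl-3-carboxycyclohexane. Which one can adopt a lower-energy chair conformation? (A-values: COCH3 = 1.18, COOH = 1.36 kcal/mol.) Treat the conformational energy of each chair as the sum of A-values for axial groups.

At 1,3 positions (parity same): cis → (e,e or a,a); trans → (a,e or e,a).
Best chair for cis: E = 0.00 kcal/mol; best chair for trans: E = 1.18 kcal/mol.
The cis isomer is lower by 1.18 kcal/mol.

cis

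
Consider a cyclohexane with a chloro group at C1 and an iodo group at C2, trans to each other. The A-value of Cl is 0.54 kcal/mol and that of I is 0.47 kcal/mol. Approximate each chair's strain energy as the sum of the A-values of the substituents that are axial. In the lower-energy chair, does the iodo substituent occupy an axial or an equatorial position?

equatorial

C1 and C2 have opposite parity, so for the trans isomer the two substituents are e,e in one chair and a,a in the other.
Chair I (chloro axial, iodo axial): E = 1.01 kcal/mol.
Chair II (chloro equatorial, iodo equatorial): E = 0.00 kcal/mol.
Chair II is the more stable (lower-energy) conformer, and in that chair the iodo group is equatorial.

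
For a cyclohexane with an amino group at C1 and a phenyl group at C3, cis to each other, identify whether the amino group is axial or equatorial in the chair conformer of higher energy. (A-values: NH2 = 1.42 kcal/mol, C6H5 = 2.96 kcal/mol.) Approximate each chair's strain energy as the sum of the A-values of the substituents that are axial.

C1 and C3 have the same parity, so for the cis isomer the two substituents are e,e in one chair and a,a in the other.
Chair I (amino axial, phenyl axial): E = 4.38 kcal/mol.
Chair II (amino equatorial, phenyl equatorial): E = 0.00 kcal/mol.
Chair I is the less stable (higher-energy) conformer, and in that chair the amino group is axial.

axial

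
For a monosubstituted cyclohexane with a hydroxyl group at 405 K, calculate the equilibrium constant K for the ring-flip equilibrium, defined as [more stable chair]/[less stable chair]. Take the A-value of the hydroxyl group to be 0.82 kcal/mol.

K ≈ 2.77

One chair has the hydroxyl group axial (E = 0.82 kcal/mol) and the other has it equatorial (E = 0).
ΔG = 0.82 kcal/mol between the two chairs.
K = exp(ΔG/RT) with R = 1.987×10⁻³ kcal mol⁻¹ K⁻¹ and T = 405 K gives K ≈ 2.77.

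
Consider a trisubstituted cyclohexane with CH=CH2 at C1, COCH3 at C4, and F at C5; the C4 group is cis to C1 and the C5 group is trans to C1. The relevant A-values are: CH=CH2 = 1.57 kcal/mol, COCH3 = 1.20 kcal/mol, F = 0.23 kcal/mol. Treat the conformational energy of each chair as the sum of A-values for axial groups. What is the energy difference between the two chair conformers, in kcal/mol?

Chair I (vinyl axial, acetyl equatorial, fluoro equatorial): E = 1.57 kcal/mol.
Chair II (vinyl equatorial, acetyl axial, fluoro axial): E = 1.43 kcal/mol.
ΔE = 1.57 − 1.43 = 0.14 kcal/mol; chair II is more stable.

0.14 kcal/mol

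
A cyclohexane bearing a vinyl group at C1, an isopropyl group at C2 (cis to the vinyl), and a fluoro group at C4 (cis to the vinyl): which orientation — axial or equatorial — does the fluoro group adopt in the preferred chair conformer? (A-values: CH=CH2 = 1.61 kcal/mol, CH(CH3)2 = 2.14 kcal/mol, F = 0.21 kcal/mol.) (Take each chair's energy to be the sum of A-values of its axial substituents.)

Chair I (vinyl axial, isopropyl equatorial, fluoro equatorial): E = 1.61 kcal/mol.
Chair II (vinyl equatorial, isopropyl axial, fluoro axial): E = 2.35 kcal/mol.
Chair I is the more stable (lower-energy) conformer, and in that chair the fluoro group is equatorial.

equatorial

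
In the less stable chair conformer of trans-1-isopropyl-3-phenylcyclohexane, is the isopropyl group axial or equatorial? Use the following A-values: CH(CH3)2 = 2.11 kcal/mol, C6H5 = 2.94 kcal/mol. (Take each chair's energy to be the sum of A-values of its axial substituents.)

equatorial

C1 and C3 have the same parity, so for the trans isomer the two substituents are one axial and one equatorial in each chair.
Chair I (isopropyl axial, phenyl equatorial): E = 2.11 kcal/mol.
Chair II (isopropyl equatorial, phenyl axial): E = 2.94 kcal/mol.
Chair II is the less stable (higher-energy) conformer, and in that chair the isopropyl group is equatorial.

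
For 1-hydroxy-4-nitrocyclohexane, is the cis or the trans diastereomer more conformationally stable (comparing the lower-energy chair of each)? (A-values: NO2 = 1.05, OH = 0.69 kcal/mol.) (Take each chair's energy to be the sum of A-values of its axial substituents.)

At 1,4 positions (parity opposite): cis → (a,e or e,a); trans → (e,e or a,a).
Best chair for cis: E = 0.69 kcal/mol; best chair for trans: E = 0.00 kcal/mol.
The trans isomer is lower by 0.69 kcal/mol.

trans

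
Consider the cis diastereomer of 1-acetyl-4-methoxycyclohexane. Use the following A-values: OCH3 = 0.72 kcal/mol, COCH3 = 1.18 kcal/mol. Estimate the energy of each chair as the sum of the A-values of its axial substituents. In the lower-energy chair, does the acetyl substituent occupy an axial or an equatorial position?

equatorial

C1 and C4 have opposite parity, so for the cis isomer the two substituents are one axial and one equatorial in each chair.
Chair I (methoxy axial, acetyl equatorial): E = 0.72 kcal/mol.
Chair II (methoxy equatorial, acetyl axial): E = 1.18 kcal/mol.
Chair I is the more stable (lower-energy) conformer, and in that chair the acetyl group is equatorial.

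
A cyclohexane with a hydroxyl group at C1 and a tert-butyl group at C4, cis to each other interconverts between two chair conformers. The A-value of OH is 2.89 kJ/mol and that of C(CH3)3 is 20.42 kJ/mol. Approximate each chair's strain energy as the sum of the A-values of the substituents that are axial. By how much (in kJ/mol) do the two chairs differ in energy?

C1 and C4 have opposite parity, so for the cis isomer the two substituents are one axial and one equatorial in each chair.
Chair I (hydroxyl axial, tert-butyl equatorial): E = 2.89 kJ/mol.
Chair II (hydroxyl equatorial, tert-butyl axial): E = 20.42 kJ/mol.
ΔE = 20.42 − 2.89 = 17.53 kJ/mol; chair I is more stable.

17.53 kJ/mol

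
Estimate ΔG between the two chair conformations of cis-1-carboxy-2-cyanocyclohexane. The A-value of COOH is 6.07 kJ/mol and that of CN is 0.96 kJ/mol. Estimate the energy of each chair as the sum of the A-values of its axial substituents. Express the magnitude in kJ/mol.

C1 and C2 have opposite parity, so for the cis isomer the two substituents are one axial and one equatorial in each chair.
Chair I (carboxyl axial, cyano equatorial): E = 6.07 kJ/mol.
Chair II (carboxyl equatorial, cyano axial): E = 0.96 kJ/mol.
ΔE = 6.07 − 0.96 = 5.11 kJ/mol; chair II is more stable.

5.11 kJ/mol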